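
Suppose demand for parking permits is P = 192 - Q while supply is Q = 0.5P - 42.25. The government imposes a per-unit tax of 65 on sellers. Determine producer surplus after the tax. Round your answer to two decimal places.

Rewriting supply in inverse form: P = 84.5 + 2Q.
Without the tax, 192 - Q = 84.5 + 2Q so Q* = 35.8333 and P* = 156.1667.
A tax on sellers shifts supply up by 65: 192 - Q = 84.5 + 2Q + 65, so Q_t = 14.1667. Buyers pay P_b = 177.8333; sellers receive P_s = P_b - 65 = 112.8333.
PS = (1/2)(Q_t)(P_s - 84.5) = (1/2)(14.1667)(28.3333) = 200.6944.

200.69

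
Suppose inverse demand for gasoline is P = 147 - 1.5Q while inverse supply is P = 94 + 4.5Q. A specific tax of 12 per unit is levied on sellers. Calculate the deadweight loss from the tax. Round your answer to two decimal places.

12.00

Without the tax, 147 - 1.5Q = 94 + 4.5Q so Q* = 8.8333 and P* = 133.75.
A tax on sellers shifts supply up by 12: 147 - 1.5Q = 94 + 4.5Q + 12, so Q_t = 6.8333. Buyers pay P_b = 136.75; sellers receive P_s = P_b - 12 = 124.75.
Deadweight loss is the triangle between the curves from Q_t to Q*: (1/2)(8.8333 - 6.8333)(12) = 12.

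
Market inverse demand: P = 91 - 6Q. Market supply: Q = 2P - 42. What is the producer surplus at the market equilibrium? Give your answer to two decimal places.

Rewriting supply in inverse form: P = 21 + 0.5Q.
Setting demand equal to supply, 70 = 6.5Q, so Q* = 10.7692 and P* = 26.3846.
Producer surplus is the triangle above supply below P*: (1/2)(10.7692)(26.3846 - 21) = (1/2)(10.7692)(5.3846) = 28.9941.

28.99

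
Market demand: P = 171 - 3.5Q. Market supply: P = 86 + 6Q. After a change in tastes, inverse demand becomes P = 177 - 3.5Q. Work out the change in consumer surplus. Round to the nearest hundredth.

20.48

Initial equilibrium: Q_0 = 8.9474, P_0 = 139.6842; CS_0 = (1/2)(8.9474)(31.3158) = 140.097, PS_0 = (1/2)(8.9474)(53.6842) = 240.1662.
New equilibrium: 177 - 3.5Q = 86 + 6Q gives Q_1 = 9.5789, P_1 = 143.4737; CS_1 = 160.5734, PS_1 = 275.2687.
Change in consumer surplus = 160.5734 - 140.097 = 20.4765.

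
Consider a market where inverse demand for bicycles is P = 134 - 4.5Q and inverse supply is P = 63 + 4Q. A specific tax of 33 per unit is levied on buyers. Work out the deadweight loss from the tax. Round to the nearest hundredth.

Without the tax, 134 - 4.5Q = 63 + 4Q so Q* = 8.3529 and P* = 96.4118.
With the tax, buyers' net willingness to pay falls by 33: (134 - 33) - 4.5Q = 63 + 4Q, so Q_t = 4.4706. Buyers pay P_b = 113.8824; sellers receive P_s = P_b - 33 = 80.8824.
Deadweight loss is the triangle between the curves from Q_t to Q*: (1/2)(8.3529 - 4.4706)(33) = 64.0588.

64.06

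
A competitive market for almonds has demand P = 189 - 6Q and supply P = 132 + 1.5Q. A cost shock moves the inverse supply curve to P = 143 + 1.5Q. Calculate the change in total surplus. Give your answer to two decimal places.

-75.53

Initial equilibrium: Q_0 = 7.6, P_0 = 143.4; CS_0 = (1/2)(7.6)(45.6) = 173.28, PS_0 = (1/2)(7.6)(11.4) = 43.32.
New equilibrium: 189 - 6Q = 143 + 1.5Q gives Q_1 = 6.1333, P_1 = 152.2; CS_1 = 112.8533, PS_1 = 28.2133.
Change in total surplus = (112.8533 + 28.2133) - (173.28 + 43.32) = -75.5333.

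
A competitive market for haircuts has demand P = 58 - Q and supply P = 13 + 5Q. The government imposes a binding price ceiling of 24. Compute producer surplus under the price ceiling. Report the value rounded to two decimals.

Without the control, 58 - Q = 13 + 5Q so Q* = 7.5 and P* = 50.5.
At P = 24, sellers supply (24 - 13)/5 = 2.2 while buyers want more, so the quantity traded is 2.2 at price 24.
PS is the triangle above supply below 24: (1/2)(2.2)(24 - 13) = 12.1.

12.10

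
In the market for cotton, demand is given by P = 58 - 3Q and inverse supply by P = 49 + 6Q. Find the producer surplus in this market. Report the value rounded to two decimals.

3.00

Equilibrium: 58 - 3Q = 49 + 6Q, so Q* = 1 and P* = 55.
Producer surplus is the triangle above supply below P*: (1/2)(1)(55 - 49) = (1/2)(1)(6) = 3.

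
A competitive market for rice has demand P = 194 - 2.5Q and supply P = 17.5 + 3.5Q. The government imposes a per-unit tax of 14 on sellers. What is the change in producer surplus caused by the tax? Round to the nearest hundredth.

-230.71

Without the tax, 194 - 2.5Q = 17.5 + 3.5Q so Q* = 29.4167 and P* = 120.4583.
With the tax, sellers need 14 more per unit: 194 - 2.5Q = 17.5 + 3.5Q + 14, so Q_t = 27.0833. Buyers pay P_b = 126.2917; sellers receive P_s = P_b - 14 = 112.2917.
PS falls from (1/2)(29.4167)(102.9583) = 1514.3455 to (1/2)(27.0833)(94.7917) = 1283.6372, a change of -230.7083.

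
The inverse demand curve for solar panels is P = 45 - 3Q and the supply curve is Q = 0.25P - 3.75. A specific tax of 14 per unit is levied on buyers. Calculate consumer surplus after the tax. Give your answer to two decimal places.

Rewriting supply in inverse form: P = 15 + 4Q.
Pre-tax equilibrium: 45 - 3Q = 15 + 4Q gives Q* = 4.2857, P* = 32.1429.
With the tax, buyers' net willingness to pay falls by 14: (45 - 14) - 3Q = 15 + 4Q, so Q_t = 2.2857. Buyers pay P_b = 38.1429; sellers receive P_s = P_b - 14 = 24.1429.
CS = (1/2)(Q_t)(45 - P_b) = (1/2)(2.2857)(6.8571) = 7.8367.

7.84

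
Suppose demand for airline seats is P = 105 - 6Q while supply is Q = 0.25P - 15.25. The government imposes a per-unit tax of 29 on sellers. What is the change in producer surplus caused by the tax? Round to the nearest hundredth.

Rewriting supply in inverse form: P = 61 + 4Q.
Without the tax, 105 - 6Q = 61 + 4Q so Q* = 4.4 and P* = 78.6.
A tax on sellers shifts supply up by 29: 105 - 6Q = 61 + 4Q + 29, so Q_t = 1.5. Buyers pay P_b = 96; sellers receive P_s = P_b - 29 = 67.
Producers lose the trapezoid between P_s and P* out to Q_t plus the triangle from Q_t to Q*: change in PS = 4.5 - 38.72 = -34.22.

-34.22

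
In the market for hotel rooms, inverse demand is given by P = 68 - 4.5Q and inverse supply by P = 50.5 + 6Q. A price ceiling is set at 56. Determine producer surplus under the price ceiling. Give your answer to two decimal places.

Without the control, 68 - 4.5Q = 50.5 + 6Q so Q* = 1.6667 and P* = 60.5.
At the ceiling price 56, quantity supplied is (56 - 50.5)/6 = 0.9167; supply is the short side, so Q = 0.9167 trades at P = 56.
PS is the triangle above supply below 56: (1/2)(0.9167)(56 - 50.5) = 2.5208.

2.52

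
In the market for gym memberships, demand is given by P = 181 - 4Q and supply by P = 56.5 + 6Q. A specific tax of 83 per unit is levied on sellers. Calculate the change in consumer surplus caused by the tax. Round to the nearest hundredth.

-275.56

Without the tax, 181 - 4Q = 56.5 + 6Q so Q* = 12.45 and P* = 131.2.
A tax on sellers shifts supply up by 83: 181 - 4Q = 56.5 + 6Q + 83, so Q_t = 4.15. Buyers pay P_b = 164.4; sellers receive P_s = P_b - 83 = 81.4.
CS falls from (1/2)(12.45)(49.8) = 310.005 to (1/2)(4.15)(16.6) = 34.445, a change of -275.56.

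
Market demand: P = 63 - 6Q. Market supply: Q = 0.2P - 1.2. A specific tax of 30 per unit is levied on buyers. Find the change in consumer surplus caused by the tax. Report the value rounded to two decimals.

Rewriting supply in inverse form: P = 6 + 5Q.
Without the tax, 63 - 6Q = 6 + 5Q so Q* = 5.1818 and P* = 31.9091.
A tax on buyers shifts demand down by 30: (63 - 30) - 6Q = 6 + 5Q, so Q_t = 2.4545. Buyers pay P_b = 48.2727; sellers receive P_s = P_b - 30 = 18.2727.
Consumers lose the trapezoid between P* and P_b out to Q_t plus the triangle from Q_t to Q*: change in CS = 18.0744 - 80.5537 = -62.4793.

-62.48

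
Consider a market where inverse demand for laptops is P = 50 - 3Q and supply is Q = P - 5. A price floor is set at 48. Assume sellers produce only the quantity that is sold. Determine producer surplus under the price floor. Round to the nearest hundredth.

Rewriting supply in inverse form: P = 5 + Q.
Free-market equilibrium: 50 - 3Q = 5 + Q gives Q* = 11.25, P* = 16.25.
At P = 48, buyers demand (50 - 48)/3 = 0.6667 while sellers would supply more, so the quantity traded is 0.6667 at price 48.
The supply price at Q = 0.6667 is 5.6667. PS is the trapezoid between 48 and supply over [0, 0.6667]: (1/2)[(48 - 5) + (48 - 5.6667)](0.6667) = 28.4444.

28.44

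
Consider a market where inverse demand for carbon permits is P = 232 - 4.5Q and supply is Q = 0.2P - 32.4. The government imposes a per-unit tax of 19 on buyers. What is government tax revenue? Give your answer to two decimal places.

Rewriting supply in inverse form: P = 162 + 5Q.
Pre-tax equilibrium: 232 - 4.5Q = 162 + 5Q gives Q* = 7.3684, P* = 198.8421.
A tax on buyers shifts demand down by 19: (232 - 19) - 4.5Q = 162 + 5Q, so Q_t = 5.3684. Buyers pay P_b = 207.8421; sellers receive P_s = P_b - 19 = 188.8421.
Revenue is the tax times quantity traded: 19 x 5.3684 = 102.

102.00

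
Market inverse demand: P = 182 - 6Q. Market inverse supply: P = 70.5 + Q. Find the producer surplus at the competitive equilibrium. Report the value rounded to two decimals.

Setting demand equal to supply, 111.5 = 7Q, so Q* = 15.9286 and P* = 86.4286.
The supply curve's price intercept is 70.5, so PS = (1/2)(Q*)(P* - 70.5) = (1/2)(15.9286)(15.9286) = 126.8597.

126.86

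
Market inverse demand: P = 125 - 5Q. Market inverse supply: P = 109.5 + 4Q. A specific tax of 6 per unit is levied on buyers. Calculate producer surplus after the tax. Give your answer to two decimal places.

2.23

Pre-tax equilibrium: 125 - 5Q = 109.5 + 4Q gives Q* = 1.7222, P* = 116.3889.
A tax on buyers shifts demand down by 6: (125 - 6) - 5Q = 109.5 + 4Q, so Q_t = 1.0556. Buyers pay P_b = 119.7222; sellers receive P_s = P_b - 6 = 113.7222.
Producer surplus is the triangle above supply below P_s: (1/2)(1.0556)(113.7222 - 109.5) = 2.2284.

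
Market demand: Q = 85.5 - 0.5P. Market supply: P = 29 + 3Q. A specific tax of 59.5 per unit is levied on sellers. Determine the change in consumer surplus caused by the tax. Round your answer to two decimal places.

-534.31

Rewriting demand in inverse form: P = 171 - 2Q.
Without the tax, 171 - 2Q = 29 + 3Q so Q* = 28.4 and P* = 114.2.
With the tax, sellers need 59.5 more per unit: 171 - 2Q = 29 + 3Q + 59.5, so Q_t = 16.5. Buyers pay P_b = 138; sellers receive P_s = P_b - 59.5 = 78.5.
CS falls from (1/2)(28.4)(56.8) = 806.56 to (1/2)(16.5)(33) = 272.25, a change of -534.31.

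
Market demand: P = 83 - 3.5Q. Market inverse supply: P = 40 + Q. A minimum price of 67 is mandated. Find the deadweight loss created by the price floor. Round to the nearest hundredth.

Free-market equilibrium: 83 - 3.5Q = 40 + Q gives Q* = 9.5556, P* = 49.5556.
At the floor price 67, quantity demanded is (83 - 67)/3.5 = 4.5714; demand is the short side, so Q = 4.5714 trades at P = 67.
At Q = 4.5714 the demand price is 67 and the supply price is 44.5714. Deadweight loss is the triangle between the curves from 4.5714 to 9.5556: (1/2)(67 - 44.5714)(9.5556 - 4.5714) = 55.8934.

55.89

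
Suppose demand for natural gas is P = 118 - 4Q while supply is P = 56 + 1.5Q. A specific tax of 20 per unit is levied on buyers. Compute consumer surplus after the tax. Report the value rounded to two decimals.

Pre-tax equilibrium: 118 - 4Q = 56 + 1.5Q gives Q* = 11.2727, P* = 72.9091.
A tax on buyers shifts demand down by 20: (118 - 20) - 4Q = 56 + 1.5Q, so Q_t = 7.6364. Buyers pay P_b = 87.4545; sellers receive P_s = P_b - 20 = 67.4545.
Consumer surplus is the triangle under demand above P_b: (1/2)(7.6364)(118 - 87.4545) = 116.6281.

116.63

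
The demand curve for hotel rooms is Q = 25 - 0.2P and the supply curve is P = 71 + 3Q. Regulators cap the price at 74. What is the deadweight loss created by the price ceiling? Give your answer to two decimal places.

132.25

Rewriting demand in inverse form: P = 125 - 5Q.
Free-market equilibrium: 125 - 5Q = 71 + 3Q gives Q* = 6.75, P* = 91.25.
At the ceiling price 74, quantity supplied is (74 - 71)/3 = 1; supply is the short side, so Q = 1 trades at P = 74.
At Q = 1 the demand price is 120 and the supply price is 74. Deadweight loss is the triangle between the curves from 1 to 6.75: (1/2)(120 - 74)(6.75 - 1) = 132.25.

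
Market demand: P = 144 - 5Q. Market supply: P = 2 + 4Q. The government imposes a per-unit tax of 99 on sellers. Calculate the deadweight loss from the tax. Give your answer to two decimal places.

544.50

Pre-tax equilibrium: 144 - 5Q = 2 + 4Q gives Q* = 15.7778, P* = 65.1111.
With the tax, sellers need 99 more per unit: 144 - 5Q = 2 + 4Q + 99, so Q_t = 4.7778. Buyers pay P_b = 120.1111; sellers receive P_s = P_b - 99 = 21.1111.
The welfare triangle lost has base Q* - Q_t = 11 and height t = 99, so DWL = (1/2)(11)(99) = 544.5.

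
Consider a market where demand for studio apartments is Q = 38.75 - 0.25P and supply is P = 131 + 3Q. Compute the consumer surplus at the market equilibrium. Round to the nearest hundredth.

Rewriting demand in inverse form: P = 155 - 4Q.
Setting demand equal to supply, 24 = 7Q, so Q* = 3.4286 and P* = 141.2857.
Consumer surplus is the triangle under demand above P*: (1/2)(3.4286)(155 - 141.2857) = (1/2)(3.4286)(13.7143) = 23.5102.

23.51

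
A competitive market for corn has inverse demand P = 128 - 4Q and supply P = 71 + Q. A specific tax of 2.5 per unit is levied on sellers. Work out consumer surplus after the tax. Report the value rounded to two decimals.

Pre-tax equilibrium: 128 - 4Q = 71 + Q gives Q* = 11.4, P* = 82.4.
With the tax, sellers need 2.5 more per unit: 128 - 4Q = 71 + Q + 2.5, so Q_t = 10.9. Buyers pay P_b = 84.4; sellers receive P_s = P_b - 2.5 = 81.9.
Consumer surplus is the triangle under demand above P_b: (1/2)(10.9)(128 - 84.4) = 237.62.

237.62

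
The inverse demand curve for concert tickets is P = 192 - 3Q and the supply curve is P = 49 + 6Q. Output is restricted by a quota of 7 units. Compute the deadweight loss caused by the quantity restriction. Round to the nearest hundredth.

Without the quota, 192 - 3Q = 49 + 6Q gives Q* = 15.8889.
At Q = 7 the demand price is 192 - 3(7) = 171 and the supply price is 49 + 6(7) = 91.
DWL = (1/2)(gap between curves at 7) x (Q* - 7) = (1/2)(80)(8.8889) = 355.5556.

355.56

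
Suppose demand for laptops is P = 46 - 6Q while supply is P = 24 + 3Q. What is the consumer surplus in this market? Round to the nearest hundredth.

17.93

Setting demand equal to supply, 22 = 9Q, so Q* = 2.4444 and P* = 31.3333.
CS is the area between the demand curve and P* from 0 to Q*: (1/2)(2.4444)(14.6667) = 17.9259.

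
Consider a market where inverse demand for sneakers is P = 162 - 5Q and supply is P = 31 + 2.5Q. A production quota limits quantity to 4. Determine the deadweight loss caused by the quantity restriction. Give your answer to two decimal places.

Without the quota, 162 - 5Q = 31 + 2.5Q gives Q* = 17.4667.
At Q = 4 the demand price is 162 - 5(4) = 142 and the supply price is 31 + 2.5(4) = 41.
DWL = (1/2)(gap between curves at 4) x (Q* - 4) = (1/2)(101)(13.4667) = 680.0667.

680.07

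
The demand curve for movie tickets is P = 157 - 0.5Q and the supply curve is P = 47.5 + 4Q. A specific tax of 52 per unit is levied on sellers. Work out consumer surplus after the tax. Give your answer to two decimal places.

Pre-tax equilibrium: 157 - 0.5Q = 47.5 + 4Q gives Q* = 24.3333, P* = 144.8333.
A tax on sellers shifts supply up by 52: 157 - 0.5Q = 47.5 + 4Q + 52, so Q_t = 12.7778. Buyers pay P_b = 150.6111; sellers receive P_s = P_b - 52 = 98.6111.
CS = (1/2)(Q_t)(157 - P_b) = (1/2)(12.7778)(6.3889) = 40.8179.

40.82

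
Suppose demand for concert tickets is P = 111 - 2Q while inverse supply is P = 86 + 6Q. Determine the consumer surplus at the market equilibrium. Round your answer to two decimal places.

Equilibrium: 111 - 2Q = 86 + 6Q, so Q* = 3.125 and P* = 104.75.
CS is the area between the demand curve and P* from 0 to Q*: (1/2)(3.125)(6.25) = 9.7656.

9.77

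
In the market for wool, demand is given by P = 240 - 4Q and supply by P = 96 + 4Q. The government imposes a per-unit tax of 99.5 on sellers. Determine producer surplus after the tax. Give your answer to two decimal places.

Without the tax, 240 - 4Q = 96 + 4Q so Q* = 18 and P* = 168.
A tax on sellers shifts supply up by 99.5: 240 - 4Q = 96 + 4Q + 99.5, so Q_t = 5.5625. Buyers pay P_b = 217.75; sellers receive P_s = P_b - 99.5 = 118.25.
PS = (1/2)(Q_t)(P_s - 96) = (1/2)(5.5625)(22.25) = 61.8828.

61.88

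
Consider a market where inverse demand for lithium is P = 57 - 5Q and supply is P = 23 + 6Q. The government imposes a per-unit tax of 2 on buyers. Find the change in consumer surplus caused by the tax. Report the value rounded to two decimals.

Pre-tax equilibrium: 57 - 5Q = 23 + 6Q gives Q* = 3.0909, P* = 41.5455.
A tax on buyers shifts demand down by 2: (57 - 2) - 5Q = 23 + 6Q, so Q_t = 2.9091. Buyers pay P_b = 42.4545; sellers receive P_s = P_b - 2 = 40.4545.
CS falls from (1/2)(3.0909)(15.4545) = 23.8843 to (1/2)(2.9091)(14.5455) = 21.157, a change of -2.7273.

-2.73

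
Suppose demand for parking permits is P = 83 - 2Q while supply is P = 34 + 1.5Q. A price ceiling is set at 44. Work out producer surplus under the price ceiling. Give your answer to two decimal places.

33.33

Free-market equilibrium: 83 - 2Q = 34 + 1.5Q gives Q* = 14, P* = 55.
At P = 44, sellers supply (44 - 34)/1.5 = 6.6667 while buyers want more, so the quantity traded is 6.6667 at price 44.
PS is the triangle above supply below 44: (1/2)(6.6667)(44 - 34) = 33.3333.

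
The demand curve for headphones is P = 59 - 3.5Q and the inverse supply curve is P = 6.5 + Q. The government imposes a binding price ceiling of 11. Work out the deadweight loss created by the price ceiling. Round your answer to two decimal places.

Free-market equilibrium: 59 - 3.5Q = 6.5 + Q gives Q* = 11.6667, P* = 18.1667.
At P = 11, sellers supply (11 - 6.5)/1 = 4.5 while buyers want more, so the quantity traded is 4.5 at price 11.
The lost-trades triangle has base Q* - 4.5 = 7.1667 and height equal to the gap between the curves at Q = 4.5, which is 43.25 - 11 = 32.25. DWL = (1/2)(7.1667)(32.25) = 115.5625.

115.56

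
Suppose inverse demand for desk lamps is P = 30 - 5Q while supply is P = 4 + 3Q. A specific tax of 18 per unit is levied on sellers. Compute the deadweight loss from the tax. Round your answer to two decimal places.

Pre-tax equilibrium: 30 - 5Q = 4 + 3Q gives Q* = 3.25, P* = 13.75.
With the tax, sellers need 18 more per unit: 30 - 5Q = 4 + 3Q + 18, so Q_t = 1. Buyers pay P_b = 25; sellers receive P_s = P_b - 18 = 7.
Deadweight loss is the triangle between the curves from Q_t to Q*: (1/2)(3.25 - 1)(18) = 20.25.

20.25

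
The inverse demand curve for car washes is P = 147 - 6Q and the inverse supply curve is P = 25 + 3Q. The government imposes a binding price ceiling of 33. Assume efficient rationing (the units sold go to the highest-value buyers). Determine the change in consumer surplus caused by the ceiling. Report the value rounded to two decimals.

Free-market equilibrium: 147 - 6Q = 25 + 3Q gives Q* = 13.5556, P* = 65.6667.
At the ceiling price 33, quantity supplied is (33 - 25)/3 = 2.6667; supply is the short side, so Q = 2.6667 trades at P = 33.
CS goes from (1/2)(13.5556)(81.3333) = 551.2593 to 282.6667 (computed as (147 - 33)(2.6667) - (1/2)(6)(2.6667)^2), a change of -268.5926.

-268.59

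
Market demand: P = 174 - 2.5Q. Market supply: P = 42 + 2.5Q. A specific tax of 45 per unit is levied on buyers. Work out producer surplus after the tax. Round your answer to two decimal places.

Pre-tax equilibrium: 174 - 2.5Q = 42 + 2.5Q gives Q* = 26.4, P* = 108.
With the tax, buyers' net willingness to pay falls by 45: (174 - 45) - 2.5Q = 42 + 2.5Q, so Q_t = 17.4. Buyers pay P_b = 130.5; sellers receive P_s = P_b - 45 = 85.5.
PS = (1/2)(Q_t)(P_s - 42) = (1/2)(17.4)(43.5) = 378.45.

378.45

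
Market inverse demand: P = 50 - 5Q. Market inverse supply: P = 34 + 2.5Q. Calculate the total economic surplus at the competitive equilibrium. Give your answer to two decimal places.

Set 50 - 5Q = 34 + 2.5Q, which gives 16 = 7.5Q, so Q* = 2.1333 and P* = 50 - 5(2.1333) = 39.3333.
CS = (1/2)(2.1333)(10.6667) = 11.3778 and PS = (1/2)(2.1333)(5.3333) = 5.6889, so total surplus = 17.0667.

17.07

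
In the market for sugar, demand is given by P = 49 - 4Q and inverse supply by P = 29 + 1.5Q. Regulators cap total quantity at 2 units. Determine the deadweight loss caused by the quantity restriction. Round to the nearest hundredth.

7.36

Without the quota, 49 - 4Q = 29 + 1.5Q gives Q* = 3.6364.
At Q = 2 the demand price is 49 - 4(2) = 41 and the supply price is 29 + 1.5(2) = 32.
Deadweight loss is the triangle between the curves from 2 to 3.6364: (1/2)(41 - 32)(3.6364 - 2) = 7.3636.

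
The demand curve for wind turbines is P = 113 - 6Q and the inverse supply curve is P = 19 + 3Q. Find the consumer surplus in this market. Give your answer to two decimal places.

327.26

Set 113 - 6Q = 19 + 3Q, which gives 94 = 9Q, so Q* = 10.4444 and P* = 113 - 6(10.4444) = 50.3333.
CS is the area between the demand curve and P* from 0 to Q*: (1/2)(10.4444)(62.6667) = 327.2593.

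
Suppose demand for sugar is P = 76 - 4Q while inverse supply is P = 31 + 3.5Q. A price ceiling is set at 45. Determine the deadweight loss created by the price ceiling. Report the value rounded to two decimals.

Without the control, 76 - 4Q = 31 + 3.5Q so Q* = 6 and P* = 52.
At P = 45, sellers supply (45 - 31)/3.5 = 4 while buyers want more, so the quantity traded is 4 at price 45.
The lost-trades triangle has base Q* - 4 = 2 and height equal to the gap between the curves at Q = 4, which is 60 - 45 = 15. DWL = (1/2)(2)(15) = 15.

15.00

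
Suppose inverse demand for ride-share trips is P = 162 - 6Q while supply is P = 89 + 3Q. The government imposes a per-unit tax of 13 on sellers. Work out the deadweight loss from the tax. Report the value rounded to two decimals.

Without the tax, 162 - 6Q = 89 + 3Q so Q* = 8.1111 and P* = 113.3333.
With the tax, sellers need 13 more per unit: 162 - 6Q = 89 + 3Q + 13, so Q_t = 6.6667. Buyers pay P_b = 122; sellers receive P_s = P_b - 13 = 109.
The welfare triangle lost has base Q* - Q_t = 1.4444 and height t = 13, so DWL = (1/2)(1.4444)(13) = 9.3889.

9.39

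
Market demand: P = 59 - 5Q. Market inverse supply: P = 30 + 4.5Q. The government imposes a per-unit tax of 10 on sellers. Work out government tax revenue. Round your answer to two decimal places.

20.00

Pre-tax equilibrium: 59 - 5Q = 30 + 4.5Q gives Q* = 3.0526, P* = 43.7368.
With the tax, sellers need 10 more per unit: 59 - 5Q = 30 + 4.5Q + 10, so Q_t = 2. Buyers pay P_b = 49; sellers receive P_s = P_b - 10 = 39.
Revenue is the tax times quantity traded: 10 x 2 = 20.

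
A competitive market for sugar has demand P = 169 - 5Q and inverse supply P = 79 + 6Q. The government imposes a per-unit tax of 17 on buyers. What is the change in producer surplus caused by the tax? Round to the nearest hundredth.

-68.70

Without the tax, 169 - 5Q = 79 + 6Q so Q* = 8.1818 and P* = 128.0909.
With the tax, buyers' net willingness to pay falls by 17: (169 - 17) - 5Q = 79 + 6Q, so Q_t = 6.6364. Buyers pay P_b = 135.8182; sellers receive P_s = P_b - 17 = 118.8182.
PS falls from (1/2)(8.1818)(49.0909) = 200.8264 to (1/2)(6.6364)(39.8182) = 132.124, a change of -68.7025.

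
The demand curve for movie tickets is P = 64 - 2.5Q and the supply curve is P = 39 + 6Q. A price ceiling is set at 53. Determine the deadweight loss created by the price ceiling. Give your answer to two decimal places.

Free-market equilibrium: 64 - 2.5Q = 39 + 6Q gives Q* = 2.9412, P* = 56.6471.
At P = 53, sellers supply (53 - 39)/6 = 2.3333 while buyers want more, so the quantity traded is 2.3333 at price 53.
The lost-trades triangle has base Q* - 2.3333 = 0.6078 and height equal to the gap between the curves at Q = 2.3333, which is 58.1667 - 53 = 5.1667. DWL = (1/2)(0.6078)(5.1667) = 1.5703.

1.57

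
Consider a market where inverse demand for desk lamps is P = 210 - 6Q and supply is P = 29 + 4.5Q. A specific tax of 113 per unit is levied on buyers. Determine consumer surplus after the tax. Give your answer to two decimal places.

Pre-tax equilibrium: 210 - 6Q = 29 + 4.5Q gives Q* = 17.2381, P* = 106.5714.
With the tax, buyers' net willingness to pay falls by 113: (210 - 113) - 6Q = 29 + 4.5Q, so Q_t = 6.4762. Buyers pay P_b = 171.1429; sellers receive P_s = P_b - 113 = 58.1429.
Consumer surplus is the triangle under demand above P_b: (1/2)(6.4762)(210 - 171.1429) = 125.8231.

125.82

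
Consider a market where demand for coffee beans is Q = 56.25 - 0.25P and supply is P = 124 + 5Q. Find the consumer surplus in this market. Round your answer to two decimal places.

Rewriting demand in inverse form: P = 225 - 4Q.
Set 225 - 4Q = 124 + 5Q, which gives 101 = 9Q, so Q* = 11.2222 and P* = 225 - 4(11.2222) = 180.1111.
CS is the area between the demand curve and P* from 0 to Q*: (1/2)(11.2222)(44.8889) = 251.8765.

251.88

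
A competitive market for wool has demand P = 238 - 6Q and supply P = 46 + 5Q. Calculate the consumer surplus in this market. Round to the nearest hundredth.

Setting demand equal to supply, 192 = 11Q, so Q* = 17.4545 and P* = 133.2727.
The demand choke price is 238, so CS = (1/2)(Q*)(238 - P*) = (1/2)(17.4545)(104.7273) = 913.9835.

913.98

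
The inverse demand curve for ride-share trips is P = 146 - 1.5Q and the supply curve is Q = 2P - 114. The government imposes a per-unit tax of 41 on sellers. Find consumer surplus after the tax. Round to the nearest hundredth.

Rewriting supply in inverse form: P = 57 + 0.5Q.
Without the tax, 146 - 1.5Q = 57 + 0.5Q so Q* = 44.5 and P* = 79.25.
With the tax, sellers need 41 more per unit: 146 - 1.5Q = 57 + 0.5Q + 41, so Q_t = 24. Buyers pay P_b = 110; sellers receive P_s = P_b - 41 = 69.
Consumer surplus is the triangle under demand above P_b: (1/2)(24)(146 - 110) = 432.

432.00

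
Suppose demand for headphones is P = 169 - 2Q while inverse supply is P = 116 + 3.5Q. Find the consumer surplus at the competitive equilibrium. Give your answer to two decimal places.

92.86

Set 169 - 2Q = 116 + 3.5Q, which gives 53 = 5.5Q, so Q* = 9.6364 and P* = 169 - 2(9.6364) = 149.7273.
Consumer surplus is the triangle under demand above P*: (1/2)(9.6364)(169 - 149.7273) = (1/2)(9.6364)(19.2727) = 92.8595.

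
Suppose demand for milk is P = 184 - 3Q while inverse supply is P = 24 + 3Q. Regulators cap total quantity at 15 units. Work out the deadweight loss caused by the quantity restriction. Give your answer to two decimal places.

Without the quota, 184 - 3Q = 24 + 3Q gives Q* = 26.6667.
At Q = 15 the demand price is 184 - 3(15) = 139 and the supply price is 24 + 3(15) = 69.
DWL = (1/2)(gap between curves at 15) x (Q* - 15) = (1/2)(70)(11.6667) = 408.3333.

408.33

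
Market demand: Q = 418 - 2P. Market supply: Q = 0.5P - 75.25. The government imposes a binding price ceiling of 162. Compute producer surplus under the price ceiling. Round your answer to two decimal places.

Rewriting demand in inverse form: P = 209 - 0.5Q.
Rewriting supply in inverse form: P = 150.5 + 2Q.
Without the control, 209 - 0.5Q = 150.5 + 2Q so Q* = 23.4 and P* = 197.3.
At the ceiling price 162, quantity supplied is (162 - 150.5)/2 = 5.75; supply is the short side, so Q = 5.75 trades at P = 162.
PS is the triangle above supply below 162: (1/2)(5.75)(162 - 150.5) = 33.0625.

33.06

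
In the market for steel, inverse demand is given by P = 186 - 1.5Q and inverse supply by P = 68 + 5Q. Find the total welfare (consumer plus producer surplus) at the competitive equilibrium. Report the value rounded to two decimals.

1071.08

Set 186 - 1.5Q = 68 + 5Q, which gives 118 = 6.5Q, so Q* = 18.1538 and P* = 186 - 1.5(18.1538) = 158.7692.
Total surplus is the full triangle between the curves from 0 to Q*: (1/2)(18.1538)(186 - 68) = 1071.0769.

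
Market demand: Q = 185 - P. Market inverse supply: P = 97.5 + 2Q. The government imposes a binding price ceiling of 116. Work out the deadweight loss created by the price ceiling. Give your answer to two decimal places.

595.01

Rewriting demand in inverse form: P = 185 - Q.
Without the control, 185 - Q = 97.5 + 2Q so Q* = 29.1667 and P* = 155.8333.
At the ceiling price 116, quantity supplied is (116 - 97.5)/2 = 9.25; supply is the short side, so Q = 9.25 trades at P = 116.
The lost-trades triangle has base Q* - 9.25 = 19.9167 and height equal to the gap between the curves at Q = 9.25, which is 175.75 - 116 = 59.75. DWL = (1/2)(19.9167)(59.75) = 595.0104.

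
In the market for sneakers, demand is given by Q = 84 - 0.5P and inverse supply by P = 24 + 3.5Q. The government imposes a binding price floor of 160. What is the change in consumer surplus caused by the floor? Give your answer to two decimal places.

-669.49

Rewriting demand in inverse form: P = 168 - 2Q.
Free-market equilibrium: 168 - 2Q = 24 + 3.5Q gives Q* = 26.1818, P* = 115.6364.
At P = 160, buyers demand (168 - 160)/2 = 4 while sellers would supply more, so the quantity traded is 4 at price 160.
CS goes from (1/2)(26.1818)(52.3636) = 685.4876 to 16 (computed as (168 - 160)(4) - (1/2)(2)(4)^2), a change of -669.4876.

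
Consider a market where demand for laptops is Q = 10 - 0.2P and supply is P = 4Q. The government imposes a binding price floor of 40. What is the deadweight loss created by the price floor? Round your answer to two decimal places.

56.89

Rewriting demand in inverse form: P = 50 - 5Q.
Free-market equilibrium: 50 - 5Q = 4Q gives Q* = 5.5556, P* = 22.2222.
At the floor price 40, quantity demanded is (50 - 40)/5 = 2; demand is the short side, so Q = 2 trades at P = 40.
At Q = 2 the demand price is 40 and the supply price is 8. Deadweight loss is the triangle between the curves from 2 to 5.5556: (1/2)(40 - 8)(5.5556 - 2) = 56.8889.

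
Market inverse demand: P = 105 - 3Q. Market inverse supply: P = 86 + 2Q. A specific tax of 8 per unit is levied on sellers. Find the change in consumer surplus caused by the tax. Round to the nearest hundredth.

-14.40

Without the tax, 105 - 3Q = 86 + 2Q so Q* = 3.8 and P* = 93.6.
With the tax, sellers need 8 more per unit: 105 - 3Q = 86 + 2Q + 8, so Q_t = 2.2. Buyers pay P_b = 98.4; sellers receive P_s = P_b - 8 = 90.4.
CS falls from (1/2)(3.8)(11.4) = 21.66 to (1/2)(2.2)(6.6) = 7.26, a change of -14.4.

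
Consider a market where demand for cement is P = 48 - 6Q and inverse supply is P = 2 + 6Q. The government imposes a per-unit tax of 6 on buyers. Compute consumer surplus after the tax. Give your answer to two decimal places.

Without the tax, 48 - 6Q = 2 + 6Q so Q* = 3.8333 and P* = 25.
With the tax, buyers' net willingness to pay falls by 6: (48 - 6) - 6Q = 2 + 6Q, so Q_t = 3.3333. Buyers pay P_b = 28; sellers receive P_s = P_b - 6 = 22.
Consumer surplus is the triangle under demand above P_b: (1/2)(3.3333)(48 - 28) = 33.3333.

33.33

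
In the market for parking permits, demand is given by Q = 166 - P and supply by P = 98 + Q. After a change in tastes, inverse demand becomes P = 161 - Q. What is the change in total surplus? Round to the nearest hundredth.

Rewriting demand in inverse form: P = 166 - Q.
Initial equilibrium: Q_0 = 34, P_0 = 132; CS_0 = (1/2)(34)(34) = 578, PS_0 = (1/2)(34)(34) = 578.
New equilibrium: 161 - Q = 98 + Q gives Q_1 = 31.5, P_1 = 129.5; CS_1 = 496.125, PS_1 = 496.125.
Change in total surplus = (496.125 + 496.125) - (578 + 578) = -163.75.

-163.75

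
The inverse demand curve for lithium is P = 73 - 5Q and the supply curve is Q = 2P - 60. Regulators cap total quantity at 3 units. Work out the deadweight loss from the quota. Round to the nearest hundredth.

63.84

Rewriting supply in inverse form: P = 30 + 0.5Q.
Without the quota, 73 - 5Q = 30 + 0.5Q gives Q* = 7.8182.
At Q = 3 the demand price is 73 - 5(3) = 58 and the supply price is 30 + 0.5(3) = 31.5.
Deadweight loss is the triangle between the curves from 3 to 7.8182: (1/2)(58 - 31.5)(7.8182 - 3) = 63.8409.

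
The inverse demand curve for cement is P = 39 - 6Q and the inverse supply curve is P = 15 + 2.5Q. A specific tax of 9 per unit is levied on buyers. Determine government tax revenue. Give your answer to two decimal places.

15.88

Without the tax, 39 - 6Q = 15 + 2.5Q so Q* = 2.8235 and P* = 22.0588.
With the tax, buyers' net willingness to pay falls by 9: (39 - 9) - 6Q = 15 + 2.5Q, so Q_t = 1.7647. Buyers pay P_b = 28.4118; sellers receive P_s = P_b - 9 = 19.4118.
Revenue is the tax times quantity traded: 9 x 1.7647 = 15.8824.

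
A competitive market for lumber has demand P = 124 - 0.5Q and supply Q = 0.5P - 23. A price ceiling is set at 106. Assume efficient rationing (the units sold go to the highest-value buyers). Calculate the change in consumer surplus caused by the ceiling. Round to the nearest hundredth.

Rewriting supply in inverse form: P = 46 + 2Q.
Without the control, 124 - 0.5Q = 46 + 2Q so Q* = 31.2 and P* = 108.4.
At P = 106, sellers supply (106 - 46)/2 = 30 while buyers want more, so the quantity traded is 30 at price 106.
CS goes from (1/2)(31.2)(15.6) = 243.36 to 315 (computed as (124 - 106)(30) - (1/2)(0.5)(30)^2), a change of 71.64.

71.64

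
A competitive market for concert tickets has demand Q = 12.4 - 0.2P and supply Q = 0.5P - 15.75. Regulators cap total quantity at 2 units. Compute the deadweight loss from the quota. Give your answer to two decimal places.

Rewriting demand in inverse form: P = 62 - 5Q.
Rewriting supply in inverse form: P = 31.5 + 2Q.
Unrestricted equilibrium: Q* = (62 - 31.5)/(5 + 2) = 4.3571.
At Q = 2 the demand price is 62 - 5(2) = 52 and the supply price is 31.5 + 2(2) = 35.5.
DWL = (1/2)(gap between curves at 2) x (Q* - 2) = (1/2)(16.5)(2.3571) = 19.4464.

19.45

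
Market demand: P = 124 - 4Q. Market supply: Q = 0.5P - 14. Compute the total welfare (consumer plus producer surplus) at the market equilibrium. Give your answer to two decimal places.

Rewriting supply in inverse form: P = 28 + 2Q.
Set 124 - 4Q = 28 + 2Q, which gives 96 = 6Q, so Q* = 16 and P* = 124 - 4(16) = 60.
CS = (1/2)(16)(64) = 512 and PS = (1/2)(16)(32) = 256, so total surplus = 768.

768.00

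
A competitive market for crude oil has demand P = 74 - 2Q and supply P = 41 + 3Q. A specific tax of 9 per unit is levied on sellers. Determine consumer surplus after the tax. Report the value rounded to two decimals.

23.04

Without the tax, 74 - 2Q = 41 + 3Q so Q* = 6.6 and P* = 60.8.
With the tax, sellers need 9 more per unit: 74 - 2Q = 41 + 3Q + 9, so Q_t = 4.8. Buyers pay P_b = 64.4; sellers receive P_s = P_b - 9 = 55.4.
Consumer surplus is the triangle under demand above P_b: (1/2)(4.8)(74 - 64.4) = 23.04.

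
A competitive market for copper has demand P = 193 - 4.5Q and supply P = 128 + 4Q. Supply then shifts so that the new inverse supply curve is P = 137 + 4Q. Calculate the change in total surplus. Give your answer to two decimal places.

-64.06

Initial equilibrium: Q_0 = 7.6471, P_0 = 158.5882; CS_0 = (1/2)(7.6471)(34.4118) = 131.5744, PS_0 = (1/2)(7.6471)(30.5882) = 116.955.
New equilibrium: 193 - 4.5Q = 137 + 4Q gives Q_1 = 6.5882, P_1 = 163.3529; CS_1 = 97.6609, PS_1 = 86.8097.
Change in total surplus = (97.6609 + 86.8097) - (131.5744 + 116.955) = -64.0588.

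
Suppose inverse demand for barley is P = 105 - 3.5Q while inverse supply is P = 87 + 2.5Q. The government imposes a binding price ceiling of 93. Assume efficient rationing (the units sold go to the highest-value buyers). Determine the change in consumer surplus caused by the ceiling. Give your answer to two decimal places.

2.97

Free-market equilibrium: 105 - 3.5Q = 87 + 2.5Q gives Q* = 3, P* = 94.5.
At P = 93, sellers supply (93 - 87)/2.5 = 2.4 while buyers want more, so the quantity traded is 2.4 at price 93.
CS goes from (1/2)(3)(10.5) = 15.75 to 18.72 (computed as (105 - 93)(2.4) - (1/2)(3.5)(2.4)^2), a change of 2.97.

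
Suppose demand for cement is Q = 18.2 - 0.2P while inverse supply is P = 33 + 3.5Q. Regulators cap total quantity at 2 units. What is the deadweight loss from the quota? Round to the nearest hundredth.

Rewriting demand in inverse form: P = 91 - 5Q.
Without the quota, 91 - 5Q = 33 + 3.5Q gives Q* = 6.8235.
At Q = 2 the demand price is 91 - 5(2) = 81 and the supply price is 33 + 3.5(2) = 40.
DWL = (1/2)(gap between curves at 2) x (Q* - 2) = (1/2)(41)(4.8235) = 98.8824.

98.88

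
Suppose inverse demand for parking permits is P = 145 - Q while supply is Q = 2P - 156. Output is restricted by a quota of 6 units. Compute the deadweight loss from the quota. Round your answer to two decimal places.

Rewriting supply in inverse form: P = 78 + 0.5Q.
Without the quota, 145 - Q = 78 + 0.5Q gives Q* = 44.6667.
At Q = 6 the demand price is 145 - (6) = 139 and the supply price is 78 + 0.5(6) = 81.
Deadweight loss is the triangle between the curves from 6 to 44.6667: (1/2)(139 - 81)(44.6667 - 6) = 1121.3333.

1121.33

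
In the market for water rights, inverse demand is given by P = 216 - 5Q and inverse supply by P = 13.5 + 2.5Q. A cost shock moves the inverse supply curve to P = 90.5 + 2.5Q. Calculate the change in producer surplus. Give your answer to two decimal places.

-561.24

Initial equilibrium: Q_0 = 27, P_0 = 81; CS_0 = (1/2)(27)(135) = 1822.5, PS_0 = (1/2)(27)(67.5) = 911.25.
New equilibrium: 216 - 5Q = 90.5 + 2.5Q gives Q_1 = 16.7333, P_1 = 132.3333; CS_1 = 700.0111, PS_1 = 350.0056.
Change in producer surplus = 350.0056 - 911.25 = -561.2444.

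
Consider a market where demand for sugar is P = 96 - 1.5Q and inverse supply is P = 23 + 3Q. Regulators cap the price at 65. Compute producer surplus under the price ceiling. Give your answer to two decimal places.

Without the control, 96 - 1.5Q = 23 + 3Q so Q* = 16.2222 and P* = 71.6667.
At P = 65, sellers supply (65 - 23)/3 = 14 while buyers want more, so the quantity traded is 14 at price 65.
PS is the triangle above supply below 65: (1/2)(14)(65 - 23) = 294.

294.00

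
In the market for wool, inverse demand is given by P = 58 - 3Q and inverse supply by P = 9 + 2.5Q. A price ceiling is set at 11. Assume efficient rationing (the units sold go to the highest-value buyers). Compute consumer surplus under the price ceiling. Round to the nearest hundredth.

Without the control, 58 - 3Q = 9 + 2.5Q so Q* = 8.9091 and P* = 31.2727.
At the ceiling price 11, quantity supplied is (11 - 9)/2.5 = 0.8; supply is the short side, so Q = 0.8 trades at P = 11.
The demand price at Q = 0.8 is 55.6. CS is the trapezoid between demand and 11 over [0, 0.8]: (1/2)[(58 - 11) + (55.6 - 11)](0.8) = 36.64.

36.64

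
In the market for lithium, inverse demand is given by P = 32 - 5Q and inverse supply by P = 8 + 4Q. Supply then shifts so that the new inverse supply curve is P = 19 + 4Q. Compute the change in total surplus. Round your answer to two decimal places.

Initial equilibrium: Q_0 = 2.6667, P_0 = 18.6667; CS_0 = (1/2)(2.6667)(13.3333) = 17.7778, PS_0 = (1/2)(2.6667)(10.6667) = 14.2222.
New equilibrium: 32 - 5Q = 19 + 4Q gives Q_1 = 1.4444, P_1 = 24.7778; CS_1 = 5.216, PS_1 = 4.1728.
Change in total surplus = (5.216 + 4.1728) - (17.7778 + 14.2222) = -22.6111.

-22.61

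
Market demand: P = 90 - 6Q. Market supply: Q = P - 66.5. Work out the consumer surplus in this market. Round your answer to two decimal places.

Rewriting supply in inverse form: P = 66.5 + Q.
Set 90 - 6Q = 66.5 + Q, which gives 23.5 = 7Q, so Q* = 3.3571 and P* = 90 - 6(3.3571) = 69.8571.
CS is the area between the demand curve and P* from 0 to Q*: (1/2)(3.3571)(20.1429) = 33.8112.

33.81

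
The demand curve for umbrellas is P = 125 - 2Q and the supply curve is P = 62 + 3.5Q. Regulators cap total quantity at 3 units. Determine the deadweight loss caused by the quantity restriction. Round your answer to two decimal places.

Unrestricted equilibrium: Q* = (125 - 62)/(2 + 3.5) = 11.4545.
At Q = 3 the demand price is 125 - 2(3) = 119 and the supply price is 62 + 3.5(3) = 72.5.
Deadweight loss is the triangle between the curves from 3 to 11.4545: (1/2)(119 - 72.5)(11.4545 - 3) = 196.5682.

196.57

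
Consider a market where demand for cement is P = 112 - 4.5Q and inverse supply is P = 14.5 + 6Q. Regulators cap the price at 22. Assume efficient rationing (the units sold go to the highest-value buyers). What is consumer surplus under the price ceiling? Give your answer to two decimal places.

108.98

Free-market equilibrium: 112 - 4.5Q = 14.5 + 6Q gives Q* = 9.2857, P* = 70.2143.
At P = 22, sellers supply (22 - 14.5)/6 = 1.25 while buyers want more, so the quantity traded is 1.25 at price 22.
The demand price at Q = 1.25 is 106.375. CS is the trapezoid between demand and 22 over [0, 1.25]: (1/2)[(112 - 22) + (106.375 - 22)](1.25) = 108.9844.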